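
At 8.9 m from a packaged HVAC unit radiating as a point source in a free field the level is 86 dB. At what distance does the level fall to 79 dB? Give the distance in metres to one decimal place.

19.9 m

Point-source spreading drops the level by 20·log₁₀(r₂/r₁); inverting, r₂/r₁ = 10^(ΔL/20).
r₂ = 8.9·10^((86−79)/20) = 8.9·10^(7.0/20) = 19.92 m.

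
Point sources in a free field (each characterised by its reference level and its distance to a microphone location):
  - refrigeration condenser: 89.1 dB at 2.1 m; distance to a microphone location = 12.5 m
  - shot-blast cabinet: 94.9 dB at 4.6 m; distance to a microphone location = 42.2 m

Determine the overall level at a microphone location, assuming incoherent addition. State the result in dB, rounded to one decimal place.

Propagate each source to the receiver with L = L_ref − 20·log₁₀(r/r_ref), then add intensities.
refrigeration condenser: 89.1 − 20·log₁₀(12.5/2.1) = 89.1 − 15.49 = 73.61 dB.
shot-blast cabinet: 94.9 − 20·log₁₀(42.2/4.6) = 94.9 − 19.25 = 75.65 dB.
Σ 10^(L/10) = 5.966e+07 → L_total = 10·log₁₀(5.966e+07) = 77.76 dB.

77.8 dB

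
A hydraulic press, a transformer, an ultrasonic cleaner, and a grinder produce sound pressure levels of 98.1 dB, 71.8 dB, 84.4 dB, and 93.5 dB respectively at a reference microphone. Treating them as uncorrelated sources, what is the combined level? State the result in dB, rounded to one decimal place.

Incoherent sources combine by intensity addition: L_total = 10·log₁₀(Σ 10^(L_i/10)).
Σ 10^(L/10) = 10^(98.1/10) + 10^(71.8/10) + 10^(84.4/10) + 10^(93.5/10) = 8.986e+09.
L_total = 10·log₁₀(8.986e+09) = 99.54 dB.

99.5 dB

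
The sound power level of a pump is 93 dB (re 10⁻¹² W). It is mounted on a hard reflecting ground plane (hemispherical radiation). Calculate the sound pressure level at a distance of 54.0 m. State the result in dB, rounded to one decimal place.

50.4 dB

Free-field hemispherical radiation: L_p = L_w − 10·log₁₀(2π·r²), r = 54.0 m.
2π·r² = 1.832e+04 m², 10·log₁₀ of that is 42.630 dB.
L_p = 93 − 42.630 = 50.37 dB.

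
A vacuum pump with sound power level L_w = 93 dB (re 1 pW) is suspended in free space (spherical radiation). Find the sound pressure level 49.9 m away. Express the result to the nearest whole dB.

48 dB

Free-field spherical radiation: L_p = L_w − 10·log₁₀(4π·r²), r = 49.9 m.
4π·r² = 3.129e+04 m², 10·log₁₀ of that is 44.954 dB.
L_p = 93 − 44.954 = 48.05 dB.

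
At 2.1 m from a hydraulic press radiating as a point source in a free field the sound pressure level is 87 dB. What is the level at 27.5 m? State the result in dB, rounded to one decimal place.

64.7 dB

Spherical spreading from a point source gives a 20·log₁₀(r₂/r₁) drop.
L₂ = 87 − 20·log₁₀(27.5/2.1) = 87 − 22.342 = 64.66 dB.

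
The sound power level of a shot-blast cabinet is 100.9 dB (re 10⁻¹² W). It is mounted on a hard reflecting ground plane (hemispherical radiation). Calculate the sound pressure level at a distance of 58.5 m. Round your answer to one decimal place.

57.6 dB

Free-field hemispherical radiation: L_p = L_w − 10·log₁₀(2π·r²), r = 58.5 m.
2π·r² = 2.15e+04 m², 10·log₁₀ of that is 43.325 dB.
L_p = 100.9 − 43.325 = 57.58 dB.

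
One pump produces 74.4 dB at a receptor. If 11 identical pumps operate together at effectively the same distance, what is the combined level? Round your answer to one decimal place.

84.8 dB

With 11 equal, uncorrelated contributions the intensity is 11× that of one unit, giving a rise of 10·log₁₀ 11.
L_total = 74.4 + 10·log₁₀(11) = 74.4 + 10.414 = 84.81 dB.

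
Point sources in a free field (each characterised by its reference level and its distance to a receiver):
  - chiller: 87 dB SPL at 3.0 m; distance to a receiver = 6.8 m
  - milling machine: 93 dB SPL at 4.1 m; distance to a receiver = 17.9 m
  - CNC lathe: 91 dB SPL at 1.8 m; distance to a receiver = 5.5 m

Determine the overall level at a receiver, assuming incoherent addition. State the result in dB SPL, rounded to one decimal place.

Apply inverse-square spreading to bring every level to the receiver, then sum 10^(L/10).
chiller: 87 − 20·log₁₀(6.8/3.0) = 87 − 7.11 = 79.89 dB SPL.
milling machine: 93 − 20·log₁₀(17.9/4.1) = 93 − 12.80 = 80.20 dB SPL.
CNC lathe: 91 − 20·log₁₀(5.5/1.8) = 91 − 9.70 = 81.30 dB SPL.
Σ 10^(L/10) = 3.371e+08 → L_total = 10·log₁₀(3.371e+08) = 85.28 dB SPL.

85.3 dB SPL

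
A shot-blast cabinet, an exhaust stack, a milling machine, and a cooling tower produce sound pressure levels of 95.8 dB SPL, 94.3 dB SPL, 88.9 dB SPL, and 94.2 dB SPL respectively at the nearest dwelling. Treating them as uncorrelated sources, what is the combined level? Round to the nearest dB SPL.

For uncorrelated sources the intensities add, so convert each level to linear form, sum, and take 10·log₁₀ of the total.
Σ 10^(L/10) = 10^(95.8/10) + 10^(94.3/10) + 10^(88.9/10) + 10^(94.2/10) = 9.900e+09.
L_total = 10·log₁₀(9.900e+09) = 99.96 dB SPL.

100 dB SPL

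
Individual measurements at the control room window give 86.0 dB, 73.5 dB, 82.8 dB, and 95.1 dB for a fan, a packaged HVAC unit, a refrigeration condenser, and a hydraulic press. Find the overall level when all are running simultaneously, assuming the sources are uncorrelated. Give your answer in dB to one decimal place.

95.9 dB

Incoherent sources combine by intensity addition: L_total = 10·log₁₀(Σ 10^(L_i/10)).
Σ 10^(L/10) = 10^(86.0/10) + 10^(73.5/10) + 10^(82.8/10) + 10^(95.1/10) = 3.847e+09.
L_total = 10·log₁₀(3.847e+09) = 95.85 dB.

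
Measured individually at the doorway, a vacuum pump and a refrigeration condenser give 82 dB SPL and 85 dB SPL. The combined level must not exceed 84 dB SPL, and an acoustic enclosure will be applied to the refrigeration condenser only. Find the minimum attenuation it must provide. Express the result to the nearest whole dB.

5 dB

Fixed contribution from the other source: Σ 10^(L/10) = 10^(82/10) = 1.585e+08 (82.00 dB SPL).
To meet 84 dB SPL overall, the treated refrigeration condenser may contribute at most 10^(84/10) − 1.585e+08 = 9.270e+07, i.e. 79.67 dB SPL.
So the refrigeration condenser must be reduced from 85 to 79.67 dB SPL: IL = 5.33 dB.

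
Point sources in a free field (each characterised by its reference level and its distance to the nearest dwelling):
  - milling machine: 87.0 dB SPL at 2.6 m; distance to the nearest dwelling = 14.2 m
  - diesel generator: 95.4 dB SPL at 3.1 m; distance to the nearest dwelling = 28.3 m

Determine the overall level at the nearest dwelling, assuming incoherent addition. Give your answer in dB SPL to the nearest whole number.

Apply inverse-square spreading to bring every level to the receiver, then sum 10^(L/10).
milling machine: 87.0 − 20·log₁₀(14.2/2.6) = 87.0 − 14.75 = 72.25 dB SPL.
diesel generator: 95.4 − 20·log₁₀(28.3/3.1) = 95.4 − 19.21 = 76.19 dB SPL.
Σ 10^(L/10) = 5.841e+07 → L_total = 10·log₁₀(5.841e+07) = 77.66 dB SPL.

78 dB SPL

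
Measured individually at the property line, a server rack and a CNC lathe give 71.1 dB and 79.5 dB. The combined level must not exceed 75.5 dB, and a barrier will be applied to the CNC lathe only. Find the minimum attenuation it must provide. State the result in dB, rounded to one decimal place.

Everything except the CNC lathe sums to 10^(71.1/10) = 1.288e+07 in linear terms, 71.10 dB.
To meet 75.5 dB overall, the treated CNC lathe may contribute at most 10^(75.5/10) − 1.288e+07 = 2.260e+07, i.e. 73.54 dB.
Required insertion loss = 79.5 − 73.54 = 5.96 dB.

6.0 dB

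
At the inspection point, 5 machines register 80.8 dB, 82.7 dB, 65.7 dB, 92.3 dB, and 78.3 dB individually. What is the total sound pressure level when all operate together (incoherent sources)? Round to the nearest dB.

93 dB

For uncorrelated sources the intensities add, so convert each level to linear form, sum, and take 10·log₁₀ of the total.
Σ 10^(L/10) = 10^(80.8/10) + 10^(82.7/10) + 10^(65.7/10) + 10^(92.3/10) + 10^(78.3/10) = 2.076e+09.
L_total = 10·log₁₀(2.076e+09) = 93.17 dB.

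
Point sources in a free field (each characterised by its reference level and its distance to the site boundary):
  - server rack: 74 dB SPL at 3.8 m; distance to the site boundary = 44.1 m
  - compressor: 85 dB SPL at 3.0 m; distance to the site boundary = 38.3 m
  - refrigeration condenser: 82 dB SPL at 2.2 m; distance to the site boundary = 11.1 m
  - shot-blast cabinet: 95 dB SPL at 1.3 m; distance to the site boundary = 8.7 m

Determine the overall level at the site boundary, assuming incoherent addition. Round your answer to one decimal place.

79.0 dB SPL

First find each source's level at the receiver (point-source: −20·log₁₀(r/r_ref)), then combine on an intensity basis.
server rack: 74 − 20·log₁₀(44.1/3.8) = 74 − 21.29 = 52.71 dB SPL.
compressor: 85 − 20·log₁₀(38.3/3.0) = 85 − 22.12 = 62.88 dB SPL.
refrigeration condenser: 82 − 20·log₁₀(11.1/2.2) = 82 − 14.06 = 67.94 dB SPL.
shot-blast cabinet: 95 − 20·log₁₀(8.7/1.3) = 95 − 16.51 = 78.49 dB SPL.
Σ 10^(L/10) = 7.896e+07 → L_total = 10·log₁₀(7.896e+07) = 78.97 dB SPL.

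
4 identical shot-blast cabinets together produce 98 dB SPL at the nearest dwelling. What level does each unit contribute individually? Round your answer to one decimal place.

92.0 dB SPL

Dividing the total intensity by 4 lowers the level by 10·log₁₀ 4 = 6.021 dB: L₁ = 98 − 6.021.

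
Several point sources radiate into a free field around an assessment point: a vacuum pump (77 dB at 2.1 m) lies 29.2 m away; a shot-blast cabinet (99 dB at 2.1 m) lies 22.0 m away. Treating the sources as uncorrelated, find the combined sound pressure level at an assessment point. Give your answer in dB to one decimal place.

First find each source's level at the receiver (point-source: −20·log₁₀(r/r_ref)), then combine on an intensity basis.
vacuum pump: 77 − 20·log₁₀(29.2/2.1) = 77 − 22.86 = 54.14 dB.
shot-blast cabinet: 99 − 20·log₁₀(22.0/2.1) = 99 − 20.40 = 78.60 dB.
Σ 10^(L/10) = 7.263e+07 → L_total = 10·log₁₀(7.263e+07) = 78.61 dB.

78.6 dB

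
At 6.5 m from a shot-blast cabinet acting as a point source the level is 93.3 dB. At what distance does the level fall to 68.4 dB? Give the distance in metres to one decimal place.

114.3 m

For a point source L₁ − L₂ = 20·log₁₀(r₂/r₁), so r₂ = r₁·10^((L₁−L₂)/20).
r₂ = 6.5·10^((93.3−68.4)/20) = 6.5·10^(24.9/20) = 114.27 m.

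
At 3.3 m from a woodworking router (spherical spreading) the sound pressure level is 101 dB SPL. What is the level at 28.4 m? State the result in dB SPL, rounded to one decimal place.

82.3 dB SPL

Spherical spreading from a point source gives a 20·log₁₀(r₂/r₁) drop.
L₂ = 101 − 20·log₁₀(28.4/3.3) = 101 − 18.696 = 82.30 dB SPL.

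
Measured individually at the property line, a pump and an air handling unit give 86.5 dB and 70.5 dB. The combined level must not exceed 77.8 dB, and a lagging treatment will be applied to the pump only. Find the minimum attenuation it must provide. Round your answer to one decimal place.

Everything except the pump sums to 10^(70.5/10) = 1.122e+07 in linear terms, 70.50 dB.
To meet 77.8 dB overall, the treated pump may contribute at most 10^(77.8/10) − 1.122e+07 = 4.904e+07, i.e. 76.91 dB.
Required insertion loss = 86.5 − 76.91 = 9.59 dB.

9.6 dB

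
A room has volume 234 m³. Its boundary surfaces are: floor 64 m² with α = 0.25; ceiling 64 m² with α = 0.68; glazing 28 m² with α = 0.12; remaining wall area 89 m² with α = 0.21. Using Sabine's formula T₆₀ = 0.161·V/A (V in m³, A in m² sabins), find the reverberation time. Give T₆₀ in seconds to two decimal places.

Summing Sᵢαᵢ: 64·0.25 + 64·0.68 + 28·0.12 + 89·0.21 = 81.57 m².
T₆₀ = 0.161 × 234 / 81.57 = 0.462 s.

0.46 s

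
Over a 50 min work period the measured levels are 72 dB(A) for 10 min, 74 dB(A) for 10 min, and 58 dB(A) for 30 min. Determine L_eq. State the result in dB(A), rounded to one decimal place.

L_eq = 10·log₁₀[(1/T)·Σ tᵢ·10^(Lᵢ/10)] with T = 50 min.
Σ tᵢ·10^(Lᵢ/10) = 10·10^(72/10) + 10·10^(74/10) + 30·10^(58/10) = 4.286e+08.
L_eq = 10·log₁₀(4.286e+08/50) = 69.33 dB(A).

69.3 dB(A)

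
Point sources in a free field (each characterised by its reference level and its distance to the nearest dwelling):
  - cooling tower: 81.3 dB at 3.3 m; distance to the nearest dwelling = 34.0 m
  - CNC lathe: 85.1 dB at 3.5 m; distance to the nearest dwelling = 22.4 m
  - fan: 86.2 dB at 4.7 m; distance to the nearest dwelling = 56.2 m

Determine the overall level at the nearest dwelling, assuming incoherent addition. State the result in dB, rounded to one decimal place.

Propagate each source to the receiver with L = L_ref − 20·log₁₀(r/r_ref), then add intensities.
cooling tower: 81.3 − 20·log₁₀(34.0/3.3) = 81.3 − 20.26 = 61.04 dB.
CNC lathe: 85.1 − 20·log₁₀(22.4/3.5) = 85.1 − 16.12 = 68.98 dB.
fan: 86.2 − 20·log₁₀(56.2/4.7) = 86.2 − 21.55 = 64.65 dB.
Σ 10^(L/10) = 1.209e+07 → L_total = 10·log₁₀(1.209e+07) = 70.82 dB.

70.8 dB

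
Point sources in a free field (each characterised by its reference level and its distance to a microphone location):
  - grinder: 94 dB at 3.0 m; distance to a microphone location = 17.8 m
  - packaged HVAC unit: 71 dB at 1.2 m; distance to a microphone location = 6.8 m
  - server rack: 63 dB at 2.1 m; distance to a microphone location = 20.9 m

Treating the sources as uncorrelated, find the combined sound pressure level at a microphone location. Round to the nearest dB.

Propagate each source to the receiver with L = L_ref − 20·log₁₀(r/r_ref), then add intensities.
grinder: 94 − 20·log₁₀(17.8/3.0) = 94 − 15.47 = 78.53 dB.
packaged HVAC unit: 71 − 20·log₁₀(6.8/1.2) = 71 − 15.07 = 55.93 dB.
server rack: 63 − 20·log₁₀(20.9/2.1) = 63 − 19.96 = 43.04 dB.
Σ 10^(L/10) = 7.176e+07 → L_total = 10·log₁₀(7.176e+07) = 78.56 dB.

79 dB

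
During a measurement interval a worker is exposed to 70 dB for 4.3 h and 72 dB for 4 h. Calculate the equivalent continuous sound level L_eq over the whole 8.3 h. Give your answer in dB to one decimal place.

L_eq = 10·log₁₀[(1/T)·Σ tᵢ·10^(Lᵢ/10)] with T = 8.3 h.
Σ tᵢ·10^(Lᵢ/10) = 4.3·10^(70/10) + 4·10^(72/10) = 1.064e+08.
L_eq = 10·log₁₀(1.064e+08/8.3) = 71.08 dB.

71.1 dB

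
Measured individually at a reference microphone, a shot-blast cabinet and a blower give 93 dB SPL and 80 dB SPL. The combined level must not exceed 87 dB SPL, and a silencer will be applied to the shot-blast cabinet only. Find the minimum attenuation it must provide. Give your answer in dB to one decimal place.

7.0 dB

Everything except the shot-blast cabinet sums to 10^(80/10) = 1.000e+08 in linear terms, 80.00 dB SPL.
The limit corresponds to 10^(87/10) = 5.012e+08; subtracting the fixed part leaves 4.012e+08 for the shot-blast cabinet, i.e. 86.03 dB SPL.
Required insertion loss = 93 − 86.03 = 6.97 dB.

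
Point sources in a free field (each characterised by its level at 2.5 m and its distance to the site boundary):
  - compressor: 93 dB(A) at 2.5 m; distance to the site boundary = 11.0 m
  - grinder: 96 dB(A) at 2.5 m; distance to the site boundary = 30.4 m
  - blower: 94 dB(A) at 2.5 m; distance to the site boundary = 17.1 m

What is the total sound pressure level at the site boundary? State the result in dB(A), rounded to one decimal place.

82.6 dB(A)

Propagate each source to the receiver with L = L_ref − 20·log₁₀(r/r_ref), then add intensities.
compressor: 93 − 20·log₁₀(11.0/2.5) = 93 − 12.87 = 80.13 dB(A).
grinder: 96 − 20·log₁₀(30.4/2.5) = 96 − 21.70 = 74.30 dB(A).
blower: 94 − 20·log₁₀(17.1/2.5) = 94 − 16.70 = 77.30 dB(A).
Σ 10^(L/10) = 1.837e+08 → L_total = 10·log₁₀(1.837e+08) = 82.64 dB(A).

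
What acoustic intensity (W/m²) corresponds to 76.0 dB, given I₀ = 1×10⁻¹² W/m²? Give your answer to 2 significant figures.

4.0e-05 W/m²

I = I₀·10^(L/10) = 10⁻¹² × 10^(76.0/10) = 10^(-4.400).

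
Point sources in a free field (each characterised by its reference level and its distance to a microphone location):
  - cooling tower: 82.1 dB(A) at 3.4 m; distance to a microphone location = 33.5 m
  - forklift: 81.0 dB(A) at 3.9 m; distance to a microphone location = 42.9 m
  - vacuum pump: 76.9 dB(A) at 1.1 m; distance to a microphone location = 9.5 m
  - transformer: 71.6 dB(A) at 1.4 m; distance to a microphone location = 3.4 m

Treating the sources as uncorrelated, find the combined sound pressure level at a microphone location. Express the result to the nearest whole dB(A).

First find each source's level at the receiver (point-source: −20·log₁₀(r/r_ref)), then combine on an intensity basis.
cooling tower: 82.1 − 20·log₁₀(33.5/3.4) = 82.1 − 19.87 = 62.23 dB(A).
forklift: 81.0 − 20·log₁₀(42.9/3.9) = 81.0 − 20.83 = 60.17 dB(A).
vacuum pump: 76.9 − 20·log₁₀(9.5/1.1) = 76.9 − 18.73 = 58.17 dB(A).
transformer: 71.6 − 20·log₁₀(3.4/1.4) = 71.6 − 7.71 = 63.89 dB(A).
Σ 10^(L/10) = 5.818e+06 → L_total = 10·log₁₀(5.818e+06) = 67.65 dB(A).

68 dB(A)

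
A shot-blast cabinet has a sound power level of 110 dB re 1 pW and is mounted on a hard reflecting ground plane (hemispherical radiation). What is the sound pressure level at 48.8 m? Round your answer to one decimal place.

68.2 dB

L_p = L_w − 10·log₁₀(2π·r²) with r = 48.8 m.
2π·r² = 1.496e+04 m², 10·log₁₀ of that is 41.750 dB.
L_p = 110 − 41.750 = 68.25 dB.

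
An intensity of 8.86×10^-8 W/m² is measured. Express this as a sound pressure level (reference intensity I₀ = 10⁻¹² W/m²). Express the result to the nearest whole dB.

49 dB

I/I₀ = 8.86×10^-8/10⁻¹² = 8.86×10^4, and L = 10·log₁₀(I/I₀).
L = 10·(0.9474 + 4) = 49.47 dB.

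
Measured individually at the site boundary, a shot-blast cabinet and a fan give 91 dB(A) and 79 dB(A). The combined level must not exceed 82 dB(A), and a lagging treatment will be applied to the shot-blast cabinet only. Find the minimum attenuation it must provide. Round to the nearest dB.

The untreated sources together contribute 10^(79/10) = 7.943e+07, i.e. 79.00 dB(A).
To meet 82 dB(A) overall, the treated shot-blast cabinet may contribute at most 10^(82/10) − 7.943e+07 = 7.906e+07, i.e. 78.98 dB(A).
Required insertion loss = 91 − 78.98 = 12.02 dB.

12 dB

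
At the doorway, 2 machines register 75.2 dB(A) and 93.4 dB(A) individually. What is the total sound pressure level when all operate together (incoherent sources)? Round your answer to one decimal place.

For uncorrelated sources the intensities add, so convert each level to linear form, sum, and take 10·log₁₀ of the total.
Σ 10^(L/10) = 10^(75.2/10) + 10^(93.4/10) = 2.221e+09.
L_total = 10·log₁₀(2.221e+09) = 93.47 dB(A).

93.5 dB(A)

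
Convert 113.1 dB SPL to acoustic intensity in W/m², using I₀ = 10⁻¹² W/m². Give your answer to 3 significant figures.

0.204 W/m²

L = 10·log₁₀(I/I₀) ⇒ I = I₀·10^(L/10) = 10⁻¹² × 10^11.31.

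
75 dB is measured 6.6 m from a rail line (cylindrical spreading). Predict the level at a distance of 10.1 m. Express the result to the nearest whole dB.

For a line source, L₂ = L₁ − 10·log₁₀(r₂/r₁).
L₂ = 75 − 10·log₁₀(10.1/6.6) = 75 − 1.848 = 73.15 dB.

73 dB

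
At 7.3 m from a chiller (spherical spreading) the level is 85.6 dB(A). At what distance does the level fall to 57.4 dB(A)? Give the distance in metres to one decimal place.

Point-source spreading drops the level by 20·log₁₀(r₂/r₁); inverting, r₂/r₁ = 10^(ΔL/20).
r₂ = 7.3·10^((85.6−57.4)/20) = 7.3·10^(28.2/20) = 187.64 m.

187.6 m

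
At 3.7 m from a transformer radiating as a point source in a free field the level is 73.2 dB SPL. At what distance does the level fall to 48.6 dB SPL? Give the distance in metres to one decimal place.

62.8 m

Point-source spreading drops the level by 20·log₁₀(r₂/r₁); inverting, r₂/r₁ = 10^(ΔL/20).
r₂ = 3.7·10^((73.2−48.6)/20) = 3.7·10^(24.6/20) = 62.84 m.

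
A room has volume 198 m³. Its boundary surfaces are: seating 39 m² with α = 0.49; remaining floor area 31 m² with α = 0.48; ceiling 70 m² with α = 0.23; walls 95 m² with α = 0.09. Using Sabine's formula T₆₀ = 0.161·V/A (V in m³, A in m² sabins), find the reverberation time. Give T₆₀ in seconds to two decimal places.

Summing Sᵢαᵢ: 39·0.49 + 31·0.48 + 70·0.23 + 95·0.09 = 58.64 m².
T₆₀ = 0.161·V/A = 0.161·198/58.64 = 0.544 s.

0.54 s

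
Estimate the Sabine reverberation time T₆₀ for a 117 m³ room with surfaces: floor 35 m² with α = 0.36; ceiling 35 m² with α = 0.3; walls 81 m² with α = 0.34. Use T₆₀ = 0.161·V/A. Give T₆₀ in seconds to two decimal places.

0.37 s

Summing Sᵢαᵢ: 35·0.36 + 35·0.3 + 81·0.34 = 50.64 m².
T₆₀ = 0.161 × 117 / 50.64 = 0.372 s.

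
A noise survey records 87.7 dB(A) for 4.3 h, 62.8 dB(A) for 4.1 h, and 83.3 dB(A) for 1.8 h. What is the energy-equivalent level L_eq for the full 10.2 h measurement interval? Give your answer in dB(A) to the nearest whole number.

L_eq = 10·log₁₀[(1/T)·Σ tᵢ·10^(Lᵢ/10)] with T = 10.2 h.
Σ tᵢ·10^(Lᵢ/10) = 4.3·10^(87.7/10) + 4.1·10^(62.8/10) + 1.8·10^(83.3/10) = 2.925e+09.
L_eq = 10·log₁₀(2.925e+09/10.2) = 84.57 dB(A).

85 dB(A)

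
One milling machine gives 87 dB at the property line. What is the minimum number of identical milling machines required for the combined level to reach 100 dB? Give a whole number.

20

The shortfall is 100 − 87 = 13.0 dB, and N units add 10·log₁₀ N, so need 10·log₁₀ N ≥ 13.0.
N ≥ 10^(13.0/10) = 19.953, so N = 20.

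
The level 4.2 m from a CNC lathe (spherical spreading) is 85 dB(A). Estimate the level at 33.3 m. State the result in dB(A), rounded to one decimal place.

Point-source attenuation: ΔL = 20·log₁₀(r₂/r₁) = 20·log₁₀(33.3/4.2) = 17.984 dB.
L₂ = 85 − 20·log₁₀(33.3/4.2) = 85 − 17.984 = 67.02 dB(A).

67.0 dB(A)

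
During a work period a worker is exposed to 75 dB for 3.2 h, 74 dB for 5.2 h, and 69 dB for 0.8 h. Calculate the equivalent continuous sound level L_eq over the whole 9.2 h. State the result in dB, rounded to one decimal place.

L_eq = 10·log₁₀[(1/T)·Σ tᵢ·10^(Lᵢ/10)] with T = 9.2 h.
Σ tᵢ·10^(Lᵢ/10) = 3.2·10^(75/10) + 5.2·10^(74/10) + 0.8·10^(69/10) = 2.382e+08.
L_eq = 10·log₁₀(2.382e+08/9.2) = 74.13 dB.

74.1 dB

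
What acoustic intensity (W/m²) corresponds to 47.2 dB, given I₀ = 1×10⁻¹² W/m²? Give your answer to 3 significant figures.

L = 10·log₁₀(I/I₀) ⇒ I = I₀·10^(L/10) = 10⁻¹² × 10^4.72.

5.25e-08 W/m²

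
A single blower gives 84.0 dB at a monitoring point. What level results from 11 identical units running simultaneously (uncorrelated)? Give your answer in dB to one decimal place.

94.4 dB

With 11 equal, uncorrelated contributions the intensity is 11× that of one unit, giving a rise of 10·log₁₀ 11.
L_total = 84.0 + 10·log₁₀(11) = 84.0 + 10.414 = 94.41 dB.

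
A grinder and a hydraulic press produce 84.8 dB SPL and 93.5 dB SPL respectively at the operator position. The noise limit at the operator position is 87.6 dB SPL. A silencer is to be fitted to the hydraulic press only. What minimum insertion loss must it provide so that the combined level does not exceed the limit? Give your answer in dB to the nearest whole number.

9 dB

Everything except the hydraulic press sums to 10^(84.8/10) = 3.020e+08 in linear terms, 84.80 dB SPL.
To meet 87.6 dB SPL overall, the treated hydraulic press may contribute at most 10^(87.6/10) − 3.020e+08 = 2.734e+08, i.e. 84.37 dB SPL.
Required insertion loss = 93.5 − 84.37 = 9.13 dB.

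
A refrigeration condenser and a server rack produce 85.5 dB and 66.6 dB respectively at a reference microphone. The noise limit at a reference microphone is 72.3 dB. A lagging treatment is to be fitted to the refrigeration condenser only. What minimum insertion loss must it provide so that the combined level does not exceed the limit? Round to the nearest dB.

Fixed contribution from the other source: Σ 10^(L/10) = 10^(66.6/10) = 4.571e+06 (66.60 dB).
The limit corresponds to 10^(72.3/10) = 1.698e+07; subtracting the fixed part leaves 1.241e+07 for the refrigeration condenser, i.e. 70.94 dB.
So the refrigeration condenser must be reduced from 85.5 to 70.94 dB: IL = 14.56 dB.

15 dB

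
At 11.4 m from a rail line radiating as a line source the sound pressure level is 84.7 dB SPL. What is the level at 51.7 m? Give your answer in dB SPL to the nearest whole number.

For a line source, L₂ = L₁ − 10·log₁₀(r₂/r₁).
L₂ = 84.7 − 10·log₁₀(51.7/11.4) = 84.7 − 6.566 = 78.13 dB SPL.

78 dB SPL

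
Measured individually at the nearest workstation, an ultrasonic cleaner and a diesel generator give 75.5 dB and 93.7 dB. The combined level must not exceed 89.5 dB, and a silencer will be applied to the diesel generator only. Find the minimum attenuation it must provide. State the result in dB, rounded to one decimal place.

4.4 dB

Fixed contribution from the other source: Σ 10^(L/10) = 10^(75.5/10) = 3.548e+07 (75.50 dB).
The limit corresponds to 10^(89.5/10) = 8.913e+08; subtracting the fixed part leaves 8.558e+08 for the diesel generator, i.e. 89.32 dB.
Required insertion loss = 93.7 − 89.32 = 4.38 dB.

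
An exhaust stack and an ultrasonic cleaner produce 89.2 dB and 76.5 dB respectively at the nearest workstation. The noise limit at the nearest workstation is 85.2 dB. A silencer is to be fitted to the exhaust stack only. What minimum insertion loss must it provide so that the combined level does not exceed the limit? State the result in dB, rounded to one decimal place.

The untreated sources together contribute 10^(76.5/10) = 4.467e+07, i.e. 76.50 dB.
The limit corresponds to 10^(85.2/10) = 3.311e+08; subtracting the fixed part leaves 2.865e+08 for the exhaust stack, i.e. 84.57 dB.
Required insertion loss = 89.2 − 84.57 = 4.63 dB.

4.6 dB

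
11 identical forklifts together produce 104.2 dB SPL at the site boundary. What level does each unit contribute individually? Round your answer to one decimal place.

93.8 dB SPL

11 equal contributions raise the level by 10·log₁₀ 11 = 10.414 dB, so each unit alone gives 104.2 − 10.414.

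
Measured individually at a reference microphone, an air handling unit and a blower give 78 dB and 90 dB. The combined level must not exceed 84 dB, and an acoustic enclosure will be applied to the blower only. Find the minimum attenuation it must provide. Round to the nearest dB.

7 dB

The untreated sources together contribute 10^(78/10) = 6.310e+07, i.e. 78.00 dB.
To meet 84 dB overall, the treated blower may contribute at most 10^(84/10) − 6.310e+07 = 1.881e+08, i.e. 82.74 dB.
So the blower must be reduced from 90 to 82.74 dB: IL = 7.26 dB.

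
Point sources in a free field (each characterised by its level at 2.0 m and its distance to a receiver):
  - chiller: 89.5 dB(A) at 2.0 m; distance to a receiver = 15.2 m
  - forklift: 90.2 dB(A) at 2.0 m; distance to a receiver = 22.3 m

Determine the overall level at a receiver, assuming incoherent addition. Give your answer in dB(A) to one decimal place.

Apply inverse-square spreading to bring every level to the receiver, then sum 10^(L/10).
chiller: 89.5 − 20·log₁₀(15.2/2.0) = 89.5 − 17.62 = 71.88 dB(A).
forklift: 90.2 − 20·log₁₀(22.3/2.0) = 90.2 − 20.95 = 69.25 dB(A).
Σ 10^(L/10) = 2.385e+07 → L_total = 10·log₁₀(2.385e+07) = 73.78 dB(A).

73.8 dB(A)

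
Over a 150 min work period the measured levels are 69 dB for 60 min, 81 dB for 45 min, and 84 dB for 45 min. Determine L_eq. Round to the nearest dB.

81 dB

Weight each interval's intensity by its duration and average over T = 150 min:
Σ tᵢ·10^(Lᵢ/10) = 60·10^(69/10) + 45·10^(81/10) + 45·10^(84/10) = 1.745e+10.
L_eq = 10·log₁₀(1.745e+10/150) = 80.66 dB.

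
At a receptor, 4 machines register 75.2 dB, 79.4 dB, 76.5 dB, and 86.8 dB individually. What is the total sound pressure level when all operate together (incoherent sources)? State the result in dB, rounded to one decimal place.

88.1 dB

Incoherent sources combine by intensity addition: L_total = 10·log₁₀(Σ 10^(L_i/10)).
Σ 10^(L/10) = 10^(75.2/10) + 10^(79.4/10) + 10^(76.5/10) + 10^(86.8/10) = 6.435e+08.
L_total = 10·log₁₀(6.435e+08) = 88.09 dB.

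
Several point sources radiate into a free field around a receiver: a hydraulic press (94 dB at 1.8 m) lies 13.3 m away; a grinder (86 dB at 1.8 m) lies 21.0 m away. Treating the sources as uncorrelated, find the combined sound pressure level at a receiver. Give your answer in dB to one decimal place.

First find each source's level at the receiver (point-source: −20·log₁₀(r/r_ref)), then combine on an intensity basis.
hydraulic press: 94 − 20·log₁₀(13.3/1.8) = 94 − 17.37 = 76.63 dB.
grinder: 86 − 20·log₁₀(21.0/1.8) = 86 − 21.34 = 64.66 dB.
Σ 10^(L/10) = 4.893e+07 → L_total = 10·log₁₀(4.893e+07) = 76.90 dB.

76.9 dB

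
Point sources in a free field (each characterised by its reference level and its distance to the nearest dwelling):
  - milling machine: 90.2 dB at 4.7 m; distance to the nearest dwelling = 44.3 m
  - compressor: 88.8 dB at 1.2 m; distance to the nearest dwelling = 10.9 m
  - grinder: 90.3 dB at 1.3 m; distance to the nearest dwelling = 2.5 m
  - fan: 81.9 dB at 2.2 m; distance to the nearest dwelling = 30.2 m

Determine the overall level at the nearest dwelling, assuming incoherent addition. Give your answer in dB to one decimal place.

Apply inverse-square spreading to bring every level to the receiver, then sum 10^(L/10).
milling machine: 90.2 − 20·log₁₀(44.3/4.7) = 90.2 − 19.49 = 70.71 dB.
compressor: 88.8 − 20·log₁₀(10.9/1.2) = 88.8 − 19.16 = 69.64 dB.
grinder: 90.3 − 20·log₁₀(2.5/1.3) = 90.3 − 5.68 = 84.62 dB.
fan: 81.9 − 20·log₁₀(30.2/2.2) = 81.9 − 22.75 = 59.15 dB.
Σ 10^(L/10) = 3.115e+08 → L_total = 10·log₁₀(3.115e+08) = 84.94 dB.

84.9 dB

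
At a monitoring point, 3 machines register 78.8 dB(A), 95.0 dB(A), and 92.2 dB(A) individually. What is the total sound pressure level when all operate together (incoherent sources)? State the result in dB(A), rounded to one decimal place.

Incoherent sources combine by intensity addition: L_total = 10·log₁₀(Σ 10^(L_i/10)).
Σ 10^(L/10) = 10^(78.8/10) + 10^(95.0/10) + 10^(92.2/10) = 4.898e+09.
L_total = 10·log₁₀(4.898e+09) = 96.90 dB(A).

96.9 dB(A)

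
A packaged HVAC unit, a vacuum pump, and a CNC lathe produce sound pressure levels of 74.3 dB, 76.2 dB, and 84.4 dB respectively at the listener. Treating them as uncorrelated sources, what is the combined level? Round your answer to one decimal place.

85.4 dB

Incoherent sources combine by intensity addition: L_total = 10·log₁₀(Σ 10^(L_i/10)).
Σ 10^(L/10) = 10^(74.3/10) + 10^(76.2/10) + 10^(84.4/10) = 3.440e+08.
L_total = 10·log₁₀(3.440e+08) = 85.37 dB.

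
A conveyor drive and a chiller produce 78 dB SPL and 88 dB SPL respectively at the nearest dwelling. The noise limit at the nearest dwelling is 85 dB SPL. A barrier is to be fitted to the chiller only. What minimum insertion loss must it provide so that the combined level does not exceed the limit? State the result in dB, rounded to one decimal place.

4.0 dB

Fixed contribution from the other source: Σ 10^(L/10) = 10^(78/10) = 6.310e+07 (78.00 dB SPL).
To meet 85 dB SPL overall, the treated chiller may contribute at most 10^(85/10) − 6.310e+07 = 2.531e+08, i.e. 84.03 dB SPL.
Required insertion loss = 88 − 84.03 = 3.97 dB.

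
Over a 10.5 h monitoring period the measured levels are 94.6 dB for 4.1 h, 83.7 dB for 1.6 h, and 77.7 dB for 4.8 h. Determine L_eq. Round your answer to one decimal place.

90.8 dB

Weight each interval's intensity by its duration and average over T = 10.5 h:
Σ tᵢ·10^(Lᵢ/10) = 4.1·10^(94.6/10) + 1.6·10^(83.7/10) + 4.8·10^(77.7/10) = 1.248e+10.
L_eq = 10·log₁₀(1.248e+10/10.5) = 90.75 dB.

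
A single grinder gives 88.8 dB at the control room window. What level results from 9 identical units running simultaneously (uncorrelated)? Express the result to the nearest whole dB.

98 dB

N identical incoherent sources raise the level by 10·log₁₀ N.
L_total = 88.8 + 10·log₁₀(9) = 88.8 + 9.542 = 98.34 dB.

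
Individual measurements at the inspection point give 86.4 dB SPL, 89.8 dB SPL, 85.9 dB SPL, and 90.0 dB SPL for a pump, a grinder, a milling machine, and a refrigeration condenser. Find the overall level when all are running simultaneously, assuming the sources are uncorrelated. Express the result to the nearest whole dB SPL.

Incoherent sources combine by intensity addition: L_total = 10·log₁₀(Σ 10^(L_i/10)).
Σ 10^(L/10) = 10^(86.4/10) + 10^(89.8/10) + 10^(85.9/10) + 10^(90.0/10) = 2.781e+09.
L_total = 10·log₁₀(2.781e+09) = 94.44 dB SPL.

94 dB SPL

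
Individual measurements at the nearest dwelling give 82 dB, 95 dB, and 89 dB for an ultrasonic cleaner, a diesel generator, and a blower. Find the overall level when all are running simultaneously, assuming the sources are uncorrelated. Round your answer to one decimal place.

96.1 dB

For uncorrelated sources the intensities add, so convert each level to linear form, sum, and take 10·log₁₀ of the total.
Σ 10^(L/10) = 10^(82/10) + 10^(95/10) + 10^(89/10) = 4.115e+09.
L_total = 10·log₁₀(4.115e+09) = 96.14 dB.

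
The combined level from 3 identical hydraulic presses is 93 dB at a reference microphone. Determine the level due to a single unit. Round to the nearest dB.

3 equal contributions raise the level by 10·log₁₀ 3 = 4.771 dB, so each unit alone gives 93 − 4.771.

88 dB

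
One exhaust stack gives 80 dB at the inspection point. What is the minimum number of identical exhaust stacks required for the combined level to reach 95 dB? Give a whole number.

The shortfall is 95 − 80 = 15.0 dB, and N units add 10·log₁₀ N, so need 10·log₁₀ N ≥ 15.0.
N ≥ 10^(15.0/10) = 31.623, so N = 32.

32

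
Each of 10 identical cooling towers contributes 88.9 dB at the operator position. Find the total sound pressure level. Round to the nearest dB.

L_total = L₁ + 10·log₁₀ N for N identical incoherent sources.
L_total = 88.9 + 10·log₁₀(10) = 88.9 + 10.000 = 98.90 dB.

99 dB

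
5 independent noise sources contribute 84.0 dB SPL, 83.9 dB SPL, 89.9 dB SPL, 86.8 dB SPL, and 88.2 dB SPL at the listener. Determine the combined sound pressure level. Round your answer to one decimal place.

94.2 dB SPL

Incoherent sources combine by intensity addition: L_total = 10·log₁₀(Σ 10^(L_i/10)).
Σ 10^(L/10) = 10^(84.0/10) + 10^(83.9/10) + 10^(89.9/10) + 10^(86.8/10) + 10^(88.2/10) = 2.613e+09.
L_total = 10·log₁₀(2.613e+09) = 94.17 dB SPL.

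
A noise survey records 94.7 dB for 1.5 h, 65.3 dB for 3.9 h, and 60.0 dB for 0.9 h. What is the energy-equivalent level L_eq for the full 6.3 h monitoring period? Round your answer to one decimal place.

L_eq = 10·log₁₀[(1/T)·Σ tᵢ·10^(Lᵢ/10)] with T = 6.3 h.
Σ tᵢ·10^(Lᵢ/10) = 1.5·10^(94.7/10) + 3.9·10^(65.3/10) + 0.9·10^(60.0/10) = 4.441e+09.
L_eq = 10·log₁₀(4.441e+09/6.3) = 88.48 dB.

88.5 dB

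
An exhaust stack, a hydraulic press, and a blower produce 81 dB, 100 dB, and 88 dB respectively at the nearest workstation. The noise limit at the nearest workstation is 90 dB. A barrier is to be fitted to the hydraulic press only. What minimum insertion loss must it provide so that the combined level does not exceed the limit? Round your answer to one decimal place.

16.1 dB

The untreated sources together contribute 10^(81/10) + 10^(88/10) = 7.568e+08, i.e. 88.79 dB.
The limit corresponds to 10^(90/10) = 1.000e+09; subtracting the fixed part leaves 2.432e+08 for the hydraulic press, i.e. 83.86 dB.
Required insertion loss = 100 − 83.86 = 16.14 dB.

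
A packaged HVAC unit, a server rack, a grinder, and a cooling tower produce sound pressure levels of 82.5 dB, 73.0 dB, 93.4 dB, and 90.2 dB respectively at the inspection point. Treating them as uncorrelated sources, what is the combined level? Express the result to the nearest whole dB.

95 dB

For uncorrelated sources the intensities add, so convert each level to linear form, sum, and take 10·log₁₀ of the total.
Σ 10^(L/10) = 10^(82.5/10) + 10^(73.0/10) + 10^(93.4/10) + 10^(90.2/10) = 3.433e+09.
L_total = 10·log₁₀(3.433e+09) = 95.36 dB.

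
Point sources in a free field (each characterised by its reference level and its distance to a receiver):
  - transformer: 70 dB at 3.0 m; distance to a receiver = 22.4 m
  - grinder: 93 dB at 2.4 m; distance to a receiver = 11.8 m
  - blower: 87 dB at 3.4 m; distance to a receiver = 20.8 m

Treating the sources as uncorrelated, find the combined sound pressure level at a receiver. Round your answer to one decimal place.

First find each source's level at the receiver (point-source: −20·log₁₀(r/r_ref)), then combine on an intensity basis.
transformer: 70 − 20·log₁₀(22.4/3.0) = 70 − 17.46 = 52.54 dB.
grinder: 93 − 20·log₁₀(11.8/2.4) = 93 − 13.83 = 79.17 dB.
blower: 87 − 20·log₁₀(20.8/3.4) = 87 − 15.73 = 71.27 dB.
Σ 10^(L/10) = 9.611e+07 → L_total = 10·log₁₀(9.611e+07) = 79.83 dB.

79.8 dB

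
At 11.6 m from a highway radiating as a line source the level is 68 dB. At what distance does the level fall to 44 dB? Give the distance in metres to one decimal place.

The 24.0 dB drop corresponds to a distance ratio of 10^(24.0/10) for a line source.
r₂ = 11.6·10^((68−44)/10) = 11.6·10^(24.0/10) = 2913.79 m.

2913.8 m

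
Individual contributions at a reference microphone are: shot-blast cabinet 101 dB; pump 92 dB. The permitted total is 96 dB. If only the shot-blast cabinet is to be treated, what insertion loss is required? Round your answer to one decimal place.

Everything except the shot-blast cabinet sums to 10^(92/10) = 1.585e+09 in linear terms, 92.00 dB.
To meet 96 dB overall, the treated shot-blast cabinet may contribute at most 10^(96/10) − 1.585e+09 = 2.396e+09, i.e. 93.80 dB.
So the shot-blast cabinet must be reduced from 101 to 93.80 dB: IL = 7.20 dB.

7.2 dB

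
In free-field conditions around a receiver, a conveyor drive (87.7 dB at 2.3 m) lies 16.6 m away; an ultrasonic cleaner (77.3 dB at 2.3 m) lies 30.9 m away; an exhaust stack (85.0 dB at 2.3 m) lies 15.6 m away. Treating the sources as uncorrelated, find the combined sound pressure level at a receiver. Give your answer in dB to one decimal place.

72.7 dB

First find each source's level at the receiver (point-source: −20·log₁₀(r/r_ref)), then combine on an intensity basis.
conveyor drive: 87.7 − 20·log₁₀(16.6/2.3) = 87.7 − 17.17 = 70.53 dB.
ultrasonic cleaner: 77.3 − 20·log₁₀(30.9/2.3) = 77.3 − 22.56 = 54.74 dB.
exhaust stack: 85.0 − 20·log₁₀(15.6/2.3) = 85.0 − 16.63 = 68.37 dB.
Σ 10^(L/10) = 1.848e+07 → L_total = 10·log₁₀(1.848e+07) = 72.67 dB.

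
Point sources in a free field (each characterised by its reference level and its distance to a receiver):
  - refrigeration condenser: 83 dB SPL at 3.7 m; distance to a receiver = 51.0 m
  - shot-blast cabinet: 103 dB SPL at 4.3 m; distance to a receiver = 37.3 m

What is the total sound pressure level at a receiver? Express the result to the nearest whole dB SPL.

84 dB SPL

Propagate each source to the receiver with L = L_ref − 20·log₁₀(r/r_ref), then add intensities.
refrigeration condenser: 83 − 20·log₁₀(51.0/3.7) = 83 − 22.79 = 60.21 dB SPL.
shot-blast cabinet: 103 − 20·log₁₀(37.3/4.3) = 103 − 18.76 = 84.24 dB SPL.
Σ 10^(L/10) = 2.662e+08 → L_total = 10·log₁₀(2.662e+08) = 84.25 dB SPL.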